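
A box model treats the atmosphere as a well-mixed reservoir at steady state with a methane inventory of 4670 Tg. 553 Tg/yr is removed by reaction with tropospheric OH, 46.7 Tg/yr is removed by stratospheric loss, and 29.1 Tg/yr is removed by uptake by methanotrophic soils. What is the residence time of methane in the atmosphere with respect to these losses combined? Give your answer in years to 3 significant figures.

Total removal = 553.0 + 46.70 + 29.10 = 628.80 Tg/yr.
τ = M / ΣF_out = 4670 / 628.80 = 7.427 yr.

7.43 yr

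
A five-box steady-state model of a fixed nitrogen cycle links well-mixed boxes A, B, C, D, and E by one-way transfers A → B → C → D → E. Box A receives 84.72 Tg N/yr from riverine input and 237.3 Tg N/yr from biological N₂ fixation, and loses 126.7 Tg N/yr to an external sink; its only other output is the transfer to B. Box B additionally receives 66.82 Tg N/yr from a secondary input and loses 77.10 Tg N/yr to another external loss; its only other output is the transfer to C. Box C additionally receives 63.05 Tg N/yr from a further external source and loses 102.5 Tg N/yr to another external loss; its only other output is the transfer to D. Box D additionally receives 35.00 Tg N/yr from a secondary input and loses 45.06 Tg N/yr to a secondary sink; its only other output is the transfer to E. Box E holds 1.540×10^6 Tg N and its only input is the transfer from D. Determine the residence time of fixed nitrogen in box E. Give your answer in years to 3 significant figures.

11400 yr

Box A: F(A→B) = (84.72 + 237.3) − 126.7 = 195.32 Tg N/yr.
Box B: F(B→C) = (195.32 + 66.82) − 77.10 = 185.04 Tg N/yr.
Box C: F(C→D) = (185.04 + 63.05) − 102.5 = 145.59 Tg N/yr.
Box D: F(D→E) = (145.59 + 35.00) − 45.06 = 135.53 Tg N/yr.
Box E throughput = its input = 135.53 Tg N/yr; τ = 1.540×10^6 / 135.53 = 11360 yr.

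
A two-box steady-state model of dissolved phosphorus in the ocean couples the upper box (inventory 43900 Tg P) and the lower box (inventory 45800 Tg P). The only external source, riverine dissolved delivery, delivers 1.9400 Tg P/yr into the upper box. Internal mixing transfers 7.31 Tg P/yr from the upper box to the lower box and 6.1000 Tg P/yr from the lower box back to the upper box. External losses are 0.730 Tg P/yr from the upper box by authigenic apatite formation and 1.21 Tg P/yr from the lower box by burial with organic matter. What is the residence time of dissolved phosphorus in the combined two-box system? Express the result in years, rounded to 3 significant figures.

Treat the two boxes together as one reservoir: the mixing fluxes between them are internal recycling, so τ = ΣM / Σ(external losses).
M_total = 43900 + 45800 = 89700 Tg P.
ΣF_external_out = 0.730 + 1.21 = 1.9400 Tg P/yr.
τ = M_total / ΣF_ext = 89700 / 1.9400 = 46240 yr.

46200 yr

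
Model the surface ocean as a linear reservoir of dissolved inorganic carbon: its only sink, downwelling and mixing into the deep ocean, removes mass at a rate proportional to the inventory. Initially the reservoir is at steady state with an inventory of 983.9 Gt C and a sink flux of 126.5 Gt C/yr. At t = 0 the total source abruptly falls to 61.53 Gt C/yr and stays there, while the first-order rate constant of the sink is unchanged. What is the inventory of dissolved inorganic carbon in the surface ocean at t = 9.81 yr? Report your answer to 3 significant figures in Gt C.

τ = M₀/F₀ = 983.9/126.5 = 7.778 yr; rate constant k = 1/τ.
New steady state M_∞ = F₁/k = F₁·τ = 61.53 × 7.778 = 478.57 Gt C.
M(t) = M_∞ + (M₀ − M_∞)·e^(−t/τ); t/τ = 9.81/7.778 = 1.261, so e^(−t/τ) = 0.2833.
M(t) = 478.57 + 505.3 × 0.2833 = 621.73 Gt C.

622 Gt C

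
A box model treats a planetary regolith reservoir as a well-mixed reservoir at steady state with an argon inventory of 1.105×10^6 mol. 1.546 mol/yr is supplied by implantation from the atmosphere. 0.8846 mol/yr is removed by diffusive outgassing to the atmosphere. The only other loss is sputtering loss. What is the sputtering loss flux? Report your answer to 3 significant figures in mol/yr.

0.661 mol/yr

At steady state ΣF_in = ΣF_out.
ΣF_in = 1.5460 mol/yr.
Sputtering loss flux = ΣF_in − (0.8846) = 1.5460 − 0.8846 = 0.6614 mol/yr.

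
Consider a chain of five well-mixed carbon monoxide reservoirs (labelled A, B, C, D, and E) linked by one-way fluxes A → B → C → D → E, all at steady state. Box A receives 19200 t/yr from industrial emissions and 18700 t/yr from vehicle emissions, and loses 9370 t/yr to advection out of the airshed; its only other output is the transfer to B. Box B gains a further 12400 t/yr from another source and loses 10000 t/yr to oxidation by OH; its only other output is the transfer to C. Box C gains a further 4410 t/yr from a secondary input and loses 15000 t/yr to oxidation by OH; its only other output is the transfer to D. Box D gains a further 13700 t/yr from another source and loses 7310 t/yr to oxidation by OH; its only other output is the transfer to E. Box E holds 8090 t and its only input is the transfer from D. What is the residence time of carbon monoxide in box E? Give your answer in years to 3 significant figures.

0.303 yr

Box A: F(A→B) = (19200 + 18700) − 9370 = 28530 t/yr.
Box B: F(B→C) = (28530 + 12400) − 10000 = 30930 t/yr.
Box C: F(C→D) = (30930 + 4410) − 15000 = 20340 t/yr.
Box D: F(D→E) = (20340 + 13700) − 7310 = 26730 t/yr.
Box E throughput = its input = 26730 t/yr; τ = 8090 / 26730 = 0.3027 yr.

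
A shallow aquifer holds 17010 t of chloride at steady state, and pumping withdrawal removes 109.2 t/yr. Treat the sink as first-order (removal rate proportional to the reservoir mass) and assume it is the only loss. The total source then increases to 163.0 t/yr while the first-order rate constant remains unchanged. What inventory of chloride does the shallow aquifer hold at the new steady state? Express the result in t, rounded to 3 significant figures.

Rate constant k = F/M = 109.2 / 17010 = 0.006420 yr⁻¹.
At the new steady state, source = k·M_new ⇒ M_new = 163.0 / 0.006420 = 25390 t.
(Equivalently M_new = M × F_new/F_old = 17010 × 163.0/109.2.)

25400 t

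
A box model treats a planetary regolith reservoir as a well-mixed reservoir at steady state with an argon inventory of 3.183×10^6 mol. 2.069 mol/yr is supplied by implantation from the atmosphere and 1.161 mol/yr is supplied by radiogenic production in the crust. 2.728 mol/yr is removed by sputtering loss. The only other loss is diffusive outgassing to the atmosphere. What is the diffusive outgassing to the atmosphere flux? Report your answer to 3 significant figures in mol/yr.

0.502 mol/yr

At steady state ΣF_in = ΣF_out.
ΣF_in = 2.069 + 1.161 = 3.2300 mol/yr.
Diffusive outgassing to the atmosphere flux = ΣF_in − (2.728) = 3.2300 − 2.728 = 0.5020 mol/yr.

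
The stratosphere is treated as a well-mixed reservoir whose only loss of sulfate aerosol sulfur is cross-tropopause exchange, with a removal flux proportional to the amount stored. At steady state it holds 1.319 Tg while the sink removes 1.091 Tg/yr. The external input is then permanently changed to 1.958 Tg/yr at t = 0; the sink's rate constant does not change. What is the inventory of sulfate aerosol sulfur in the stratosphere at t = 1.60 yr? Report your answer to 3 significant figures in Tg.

2.09 Tg

τ = M₀/F₀ = 1.319/1.091 = 1.209 yr; rate constant k = 1/τ.
New steady state M_∞ = F₁/k = F₁·τ = 1.958 × 1.209 = 2.3672 Tg.
M(t) = M_∞ + (M₀ − M_∞)·e^(−t/τ); t/τ = 1.60/1.209 = 1.323, so e^(−t/τ) = 0.2662.
M(t) = 2.3672 − 1.048 × 0.2662 = 2.0881 Tg.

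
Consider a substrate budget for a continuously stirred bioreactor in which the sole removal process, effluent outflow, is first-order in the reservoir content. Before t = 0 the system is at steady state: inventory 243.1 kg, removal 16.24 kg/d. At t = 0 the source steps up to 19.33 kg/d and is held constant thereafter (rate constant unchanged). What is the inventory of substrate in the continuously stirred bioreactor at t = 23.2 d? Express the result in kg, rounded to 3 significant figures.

280 kg

τ = M₀/F₀ = 243.1/16.24 = 14.97 d; rate constant k = 1/τ.
New steady state M_∞ = F₁/k = F₁·τ = 19.33 × 14.97 = 289.35 kg.
M(t) = M_∞ + (M₀ − M_∞)·e^(−t/τ); t/τ = 23.2/14.97 = 1.550, so e^(−t/τ) = 0.2123.
M(t) = 289.35 − 46.25 × 0.2123 = 279.54 kg.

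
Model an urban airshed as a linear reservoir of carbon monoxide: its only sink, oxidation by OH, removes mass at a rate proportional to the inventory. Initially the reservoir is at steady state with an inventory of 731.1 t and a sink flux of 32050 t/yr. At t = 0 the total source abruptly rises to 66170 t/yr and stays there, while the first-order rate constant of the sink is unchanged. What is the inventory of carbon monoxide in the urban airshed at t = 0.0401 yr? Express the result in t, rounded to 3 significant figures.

Residence time τ = M₀/F₀ = 0.02281 yr. The eventual steady state is M_∞ = M₀·(F₁/F₀) = 731.1 × 66170/32050 = 1509.4 t.
The anomaly ΔM(t) = M(t) − M_∞ decays as ΔM₀·e^(−t/τ) with ΔM₀ = 731.1 − 1509.4 = −778.3 t.
At t = 0.0401 yr, e^(−t/τ) = e^(−1.758) = 0.1724, so ΔM = −134.2 t and M = 1509.4 − 134.2 = 1375.2 t.

1380 t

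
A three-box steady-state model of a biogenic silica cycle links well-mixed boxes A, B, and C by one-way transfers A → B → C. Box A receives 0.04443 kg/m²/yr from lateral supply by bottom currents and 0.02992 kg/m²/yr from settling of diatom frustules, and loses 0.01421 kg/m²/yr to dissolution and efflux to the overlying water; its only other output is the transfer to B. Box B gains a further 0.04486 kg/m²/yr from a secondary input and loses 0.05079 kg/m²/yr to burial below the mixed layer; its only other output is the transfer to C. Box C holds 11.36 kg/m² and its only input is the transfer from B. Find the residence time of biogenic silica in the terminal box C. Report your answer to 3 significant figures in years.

Box A: F(A→B) = (0.04443 + 0.02992) − 0.01421 = 0.060140 kg/m²/yr.
Box B: F(B→C) = (0.060140 + 0.04486) − 0.05079 = 0.054210 kg/m²/yr.
Box C throughput = its input = 0.054210 kg/m²/yr; τ = 11.36 / 0.054210 = 209.6 yr.

210 yr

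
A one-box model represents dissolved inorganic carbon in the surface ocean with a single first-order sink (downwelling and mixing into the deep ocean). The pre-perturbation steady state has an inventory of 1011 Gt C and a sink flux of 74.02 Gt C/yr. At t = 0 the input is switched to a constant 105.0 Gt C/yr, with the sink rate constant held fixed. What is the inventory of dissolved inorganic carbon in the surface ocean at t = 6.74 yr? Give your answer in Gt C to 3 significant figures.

1180 Gt C

τ = M₀/F₀ = 1011/74.02 = 13.66 yr; rate constant k = 1/τ.
New steady state M_∞ = F₁/k = F₁·τ = 105.0 × 13.66 = 1434.1 Gt C.
M(t) = M_∞ + (M₀ − M_∞)·e^(−t/τ); t/τ = 6.74/13.66 = 0.4935, so e^(−t/τ) = 0.6105.
M(t) = 1434.1 − 423.1 × 0.6105 = 1175.8 Gt C.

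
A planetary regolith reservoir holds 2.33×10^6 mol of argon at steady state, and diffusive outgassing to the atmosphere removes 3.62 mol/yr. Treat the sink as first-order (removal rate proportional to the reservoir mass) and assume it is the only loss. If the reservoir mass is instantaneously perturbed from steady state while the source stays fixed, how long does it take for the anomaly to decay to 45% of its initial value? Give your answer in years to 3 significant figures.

514000 yr

For a linear reservoir the anomaly decays as exp(−t/τ) with τ = M/F = 2.33×10^6/3.62 = 643600 yr.
exp(−t/τ) = 0.45 ⇒ t = −τ ln(0.45) = 643600 × 0.7985 = 514000 yr.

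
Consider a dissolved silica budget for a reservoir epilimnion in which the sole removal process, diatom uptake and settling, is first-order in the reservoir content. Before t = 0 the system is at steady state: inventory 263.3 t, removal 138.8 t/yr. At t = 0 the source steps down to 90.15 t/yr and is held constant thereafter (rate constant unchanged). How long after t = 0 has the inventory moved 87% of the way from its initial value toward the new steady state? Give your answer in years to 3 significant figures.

τ = M₀/F₀ = 263.3/138.8 = 1.897 yr.
The remaining gap fraction is e^(−t/τ); 87% covered ⇒ e^(−t/τ) = 0.130.
t = −τ ln(0.130) = 1.897 × 2.040 = 3.870 yr.

3.87 yr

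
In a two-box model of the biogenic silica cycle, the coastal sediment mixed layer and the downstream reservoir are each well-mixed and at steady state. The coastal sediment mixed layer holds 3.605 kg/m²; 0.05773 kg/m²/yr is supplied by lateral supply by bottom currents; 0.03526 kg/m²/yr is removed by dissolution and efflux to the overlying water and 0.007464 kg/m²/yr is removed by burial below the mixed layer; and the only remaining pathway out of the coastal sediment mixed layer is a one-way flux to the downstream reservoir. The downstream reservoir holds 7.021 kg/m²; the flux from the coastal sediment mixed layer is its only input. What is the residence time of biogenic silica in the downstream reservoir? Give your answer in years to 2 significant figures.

470 yr

Balance the coastal sediment mixed layer: ΣF_in = 0.057730 kg/m²/yr.
Flux to the downstream reservoir = ΣF_in − (0.03526 + 0.007464) = 0.015006 kg/m²/yr.
At steady state the output of the downstream reservoir equals its input, 0.015006 kg/m²/yr.
τ = M / F = 7.021 / 0.015006 = 467.9 yr.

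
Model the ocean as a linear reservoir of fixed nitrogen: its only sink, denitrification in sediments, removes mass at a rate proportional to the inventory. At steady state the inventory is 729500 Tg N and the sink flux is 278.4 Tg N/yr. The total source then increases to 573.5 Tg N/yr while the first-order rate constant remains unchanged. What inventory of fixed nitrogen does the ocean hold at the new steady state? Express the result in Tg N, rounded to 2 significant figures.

Rate constant k = F/M = 278.4 / 729500 = 0.0003816 yr⁻¹.
At the new steady state, source = k·M_new ⇒ M_new = 573.5 / 0.0003816 = 1.503×10^6 Tg N.
(Equivalently M_new = M × F_new/F_old = 729500 × 573.5/278.4.)

1.5×10^6 Tg N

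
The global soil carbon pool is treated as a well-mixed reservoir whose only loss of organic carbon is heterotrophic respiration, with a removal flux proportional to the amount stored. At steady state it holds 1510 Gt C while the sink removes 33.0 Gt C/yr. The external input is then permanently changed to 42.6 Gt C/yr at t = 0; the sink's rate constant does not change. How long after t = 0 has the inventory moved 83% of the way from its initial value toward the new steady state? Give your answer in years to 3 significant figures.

81.1 yr

τ = M₀/F₀ = 1510/33.0 = 45.76 yr.
The remaining gap fraction is e^(−t/τ); 83% covered ⇒ e^(−t/τ) = 0.170.
t = −τ ln(0.170) = 45.76 × 1.772 = 81.08 yr.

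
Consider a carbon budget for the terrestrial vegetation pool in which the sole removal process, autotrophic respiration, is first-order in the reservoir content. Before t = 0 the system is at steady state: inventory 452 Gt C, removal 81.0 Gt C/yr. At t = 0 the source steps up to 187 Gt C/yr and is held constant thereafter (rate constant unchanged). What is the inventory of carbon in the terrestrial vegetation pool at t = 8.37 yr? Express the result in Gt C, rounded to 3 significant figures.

912 Gt C

Residence time τ = M₀/F₀ = 5.580 yr. The eventual steady state is M_∞ = M₀·(F₁/F₀) = 452 × 187/81.0 = 1043.5 Gt C.
The anomaly ΔM(t) = M(t) − M_∞ decays as ΔM₀·e^(−t/τ) with ΔM₀ = 452 − 1043.5 = −591.5 Gt C.
At t = 8.37 yr, e^(−t/τ) = e^(−1.500) = 0.2231, so ΔM = −132.0 Gt C and M = 1043.5 − 132.0 = 911.51 Gt C.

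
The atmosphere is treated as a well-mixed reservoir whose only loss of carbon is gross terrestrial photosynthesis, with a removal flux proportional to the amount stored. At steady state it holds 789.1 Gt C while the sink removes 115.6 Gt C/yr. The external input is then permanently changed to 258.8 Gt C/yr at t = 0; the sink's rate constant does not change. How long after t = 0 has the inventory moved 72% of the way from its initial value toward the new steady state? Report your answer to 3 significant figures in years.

8.69 yr

τ = M₀/F₀ = 789.1/115.6 = 6.826 yr.
The remaining gap fraction is e^(−t/τ); 72% covered ⇒ e^(−t/τ) = 0.280.
t = −τ ln(0.280) = 6.826 × 1.273 = 8.689 yr.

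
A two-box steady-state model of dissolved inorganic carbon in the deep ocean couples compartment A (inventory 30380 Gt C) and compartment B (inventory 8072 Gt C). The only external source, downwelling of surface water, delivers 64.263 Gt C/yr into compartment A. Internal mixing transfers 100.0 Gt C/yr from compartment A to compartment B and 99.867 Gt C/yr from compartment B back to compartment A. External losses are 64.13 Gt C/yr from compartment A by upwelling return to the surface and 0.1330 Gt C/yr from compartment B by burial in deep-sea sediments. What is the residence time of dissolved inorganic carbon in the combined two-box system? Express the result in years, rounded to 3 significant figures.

598 yr

For the system as a whole, the A↔B exchange is internal and contributes nothing to the throughput; only the external sinks remove mass.
M_total = 30380 + 8072 = 38452 Gt C.
ΣF_external_out = 64.13 + 0.1330 = 64.263 Gt C/yr.
τ = M_total / ΣF_ext = 38452 / 64.263 = 598.4 yr.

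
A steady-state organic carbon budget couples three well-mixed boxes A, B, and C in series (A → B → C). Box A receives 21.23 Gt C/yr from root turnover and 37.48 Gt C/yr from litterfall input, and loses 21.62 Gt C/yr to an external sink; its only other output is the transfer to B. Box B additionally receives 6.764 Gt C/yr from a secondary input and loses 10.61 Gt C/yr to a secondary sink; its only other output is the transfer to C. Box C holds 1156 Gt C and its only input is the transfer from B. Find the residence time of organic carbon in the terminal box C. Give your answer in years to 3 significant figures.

34.8 yr

Box A: F(A→B) = (21.23 + 37.48) − 21.62 = 37.090 Gt C/yr.
Box B: F(B→C) = (37.090 + 6.764) − 10.61 = 33.244 Gt C/yr.
Box C throughput = its input = 33.244 Gt C/yr; τ = 1156 / 33.244 = 34.77 yr.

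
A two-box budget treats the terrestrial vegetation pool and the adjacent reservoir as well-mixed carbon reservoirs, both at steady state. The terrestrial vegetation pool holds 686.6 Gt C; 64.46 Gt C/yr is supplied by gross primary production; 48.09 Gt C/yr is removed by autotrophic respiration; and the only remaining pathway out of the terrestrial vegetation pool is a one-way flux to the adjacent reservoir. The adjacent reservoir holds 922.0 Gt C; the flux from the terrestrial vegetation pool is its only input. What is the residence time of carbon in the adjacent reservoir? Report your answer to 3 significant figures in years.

56.3 yr

Balance the terrestrial vegetation pool: ΣF_in = 64.460 Gt C/yr.
Flux to the adjacent reservoir = ΣF_in − (48.09) = 16.370 Gt C/yr.
At steady state the output of the adjacent reservoir equals its input, 16.370 Gt C/yr.
τ = M / F = 922.0 / 16.370 = 56.32 yr.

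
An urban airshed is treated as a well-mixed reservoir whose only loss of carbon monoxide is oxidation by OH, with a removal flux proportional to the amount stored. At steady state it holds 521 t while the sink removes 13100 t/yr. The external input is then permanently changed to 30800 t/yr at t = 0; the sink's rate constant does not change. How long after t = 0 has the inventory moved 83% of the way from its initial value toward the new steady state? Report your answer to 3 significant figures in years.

0.0705 yr

τ = M₀/F₀ = 521/13100 = 0.03977 yr.
The remaining gap fraction is e^(−t/τ); 83% covered ⇒ e^(−t/τ) = 0.170.
t = −τ ln(0.170) = 0.03977 × 1.772 = 0.07047 yr.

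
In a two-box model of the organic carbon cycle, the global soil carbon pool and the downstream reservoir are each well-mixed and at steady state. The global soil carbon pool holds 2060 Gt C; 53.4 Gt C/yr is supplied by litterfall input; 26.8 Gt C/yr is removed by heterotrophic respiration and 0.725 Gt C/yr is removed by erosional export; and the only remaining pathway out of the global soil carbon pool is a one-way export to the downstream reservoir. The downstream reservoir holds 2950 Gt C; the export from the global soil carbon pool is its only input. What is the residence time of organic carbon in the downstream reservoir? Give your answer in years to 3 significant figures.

114 yr

Balance the global soil carbon pool: ΣF_in = 53.400 Gt C/yr.
Export to the downstream reservoir = ΣF_in − (26.8 + 0.725) = 25.875 Gt C/yr.
At steady state the output of the downstream reservoir equals its input, 25.875 Gt C/yr.
τ = M / F = 2950 / 25.875 = 114.0 yr.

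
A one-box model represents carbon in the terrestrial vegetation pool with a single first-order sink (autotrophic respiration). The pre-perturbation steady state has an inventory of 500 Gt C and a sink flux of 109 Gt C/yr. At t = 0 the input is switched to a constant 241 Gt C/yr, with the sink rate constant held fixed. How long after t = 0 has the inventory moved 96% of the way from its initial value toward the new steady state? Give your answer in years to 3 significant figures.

τ = M₀/F₀ = 500/109 = 4.587 yr.
The remaining gap fraction is e^(−t/τ); 96% covered ⇒ e^(−t/τ) = 0.0400.
t = −τ ln(0.0400) = 4.587 × 3.219 = 14.77 yr.

14.8 yr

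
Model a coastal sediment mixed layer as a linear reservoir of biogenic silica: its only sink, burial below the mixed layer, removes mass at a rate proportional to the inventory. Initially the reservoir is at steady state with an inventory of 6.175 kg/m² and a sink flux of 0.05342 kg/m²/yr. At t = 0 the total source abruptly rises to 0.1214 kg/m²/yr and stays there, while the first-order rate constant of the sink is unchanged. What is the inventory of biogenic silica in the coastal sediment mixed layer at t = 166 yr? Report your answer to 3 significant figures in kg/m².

12.2 kg/m²

τ = M₀/F₀ = 6.175/0.05342 = 115.6 yr; rate constant k = 1/τ.
New steady state M_∞ = F₁/k = F₁·τ = 0.1214 × 115.6 = 14.033 kg/m².
M(t) = M_∞ + (M₀ − M_∞)·e^(−t/τ); t/τ = 166/115.6 = 1.436, so e^(−t/τ) = 0.2379.
M(t) = 14.033 − 7.858 × 0.2379 = 12.164 kg/m².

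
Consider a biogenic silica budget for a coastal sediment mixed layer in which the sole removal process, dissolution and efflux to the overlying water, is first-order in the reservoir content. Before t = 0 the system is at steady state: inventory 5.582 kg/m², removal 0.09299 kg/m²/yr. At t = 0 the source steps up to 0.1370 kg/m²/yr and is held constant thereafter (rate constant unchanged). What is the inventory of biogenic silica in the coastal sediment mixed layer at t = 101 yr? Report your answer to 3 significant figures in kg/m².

τ = M₀/F₀ = 5.582/0.09299 = 60.03 yr; rate constant k = 1/τ.
New steady state M_∞ = F₁/k = F₁·τ = 0.1370 × 60.03 = 8.2238 kg/m².
M(t) = M_∞ + (M₀ − M_∞)·e^(−t/τ); t/τ = 101/60.03 = 1.683, so e^(−t/τ) = 0.1859.
M(t) = 8.2238 − 2.642 × 0.1859 = 7.7327 kg/m².

7.73 kg/m²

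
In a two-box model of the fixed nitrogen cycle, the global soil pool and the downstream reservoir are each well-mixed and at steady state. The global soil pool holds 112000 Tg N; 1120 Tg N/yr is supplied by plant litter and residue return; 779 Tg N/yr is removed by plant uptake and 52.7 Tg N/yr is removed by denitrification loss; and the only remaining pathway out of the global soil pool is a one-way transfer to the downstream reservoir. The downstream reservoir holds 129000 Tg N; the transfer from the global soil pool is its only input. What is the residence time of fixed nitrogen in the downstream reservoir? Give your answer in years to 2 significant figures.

450 yr

Balance the global soil pool: ΣF_in = 1120.0 Tg N/yr.
Transfer to the downstream reservoir = ΣF_in − (779 + 52.7) = 288.30 Tg N/yr.
At steady state the output of the downstream reservoir equals its input, 288.30 Tg N/yr.
τ = M / F = 129000 / 288.30 = 447.5 yr.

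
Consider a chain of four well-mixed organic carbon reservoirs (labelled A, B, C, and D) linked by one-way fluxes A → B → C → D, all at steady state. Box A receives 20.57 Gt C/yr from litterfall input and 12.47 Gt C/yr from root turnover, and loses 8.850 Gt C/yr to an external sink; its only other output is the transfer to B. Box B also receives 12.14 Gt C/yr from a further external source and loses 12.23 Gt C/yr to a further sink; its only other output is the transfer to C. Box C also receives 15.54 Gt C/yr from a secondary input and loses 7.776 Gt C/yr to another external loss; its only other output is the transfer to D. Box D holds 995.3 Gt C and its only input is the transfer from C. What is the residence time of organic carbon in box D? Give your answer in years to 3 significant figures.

Box A: F(A→B) = (20.57 + 12.47) − 8.850 = 24.190 Gt C/yr.
Box B: F(B→C) = (24.190 + 12.14) − 12.23 = 24.100 Gt C/yr.
Box C: F(C→D) = (24.100 + 15.54) − 7.776 = 31.864 Gt C/yr.
Box D throughput = its input = 31.864 Gt C/yr; τ = 995.3 / 31.864 = 31.24 yr.

31.2 yr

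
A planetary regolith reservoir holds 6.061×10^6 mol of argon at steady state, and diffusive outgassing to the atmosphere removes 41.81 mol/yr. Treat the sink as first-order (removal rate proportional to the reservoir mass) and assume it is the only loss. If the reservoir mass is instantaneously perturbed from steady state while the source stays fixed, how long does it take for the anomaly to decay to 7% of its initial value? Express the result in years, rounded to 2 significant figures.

390000 yr

For a linear reservoir the anomaly decays as exp(−t/τ) with τ = M/F = 6.061×10^6/41.81 = 145000 yr.
exp(−t/τ) = 0.07 ⇒ t = −τ ln(0.07) = 145000 × 2.659 = 385500 yr.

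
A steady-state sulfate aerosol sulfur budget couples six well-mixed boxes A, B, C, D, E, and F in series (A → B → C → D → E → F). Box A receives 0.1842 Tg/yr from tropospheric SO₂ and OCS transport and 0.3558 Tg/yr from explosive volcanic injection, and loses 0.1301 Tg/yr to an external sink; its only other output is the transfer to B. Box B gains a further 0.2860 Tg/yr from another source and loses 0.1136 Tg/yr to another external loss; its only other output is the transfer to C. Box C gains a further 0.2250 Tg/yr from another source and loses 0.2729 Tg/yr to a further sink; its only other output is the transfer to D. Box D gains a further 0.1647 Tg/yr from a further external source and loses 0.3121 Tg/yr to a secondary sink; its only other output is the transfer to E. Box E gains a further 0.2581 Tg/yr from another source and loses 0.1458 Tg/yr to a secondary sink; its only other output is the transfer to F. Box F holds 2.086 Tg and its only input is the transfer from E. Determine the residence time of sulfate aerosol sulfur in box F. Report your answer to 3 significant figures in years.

Box A: F(A→B) = (0.1842 + 0.3558) − 0.1301 = 0.40990 Tg/yr.
Box B: F(B→C) = (0.40990 + 0.2860) − 0.1136 = 0.58230 Tg/yr.
Box C: F(C→D) = (0.58230 + 0.2250) − 0.2729 = 0.53440 Tg/yr.
Box D: F(D→E) = (0.53440 + 0.1647) − 0.3121 = 0.38700 Tg/yr.
Box E: F(E→F) = (0.38700 + 0.2581) − 0.1458 = 0.49930 Tg/yr.
Box F throughput = its input = 0.49930 Tg/yr; τ = 2.086 / 0.49930 = 4.178 yr.

4.18 yr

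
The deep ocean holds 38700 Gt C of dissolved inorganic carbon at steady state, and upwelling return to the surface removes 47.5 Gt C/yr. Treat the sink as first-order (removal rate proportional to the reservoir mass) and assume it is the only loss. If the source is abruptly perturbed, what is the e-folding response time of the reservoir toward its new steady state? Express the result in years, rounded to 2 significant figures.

For a linear reservoir the response time equals the residence time τ = M/F.
τ = 38700 / 47.5 = 814.7 yr.

810 yr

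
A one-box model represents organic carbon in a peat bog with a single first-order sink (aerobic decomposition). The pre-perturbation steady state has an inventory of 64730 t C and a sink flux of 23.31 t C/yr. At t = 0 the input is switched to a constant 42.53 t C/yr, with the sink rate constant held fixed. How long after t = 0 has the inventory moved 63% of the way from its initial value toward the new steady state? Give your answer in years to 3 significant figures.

2760 yr

τ = M₀/F₀ = 64730/23.31 = 2777 yr.
The remaining gap fraction is e^(−t/τ); 63% covered ⇒ e^(−t/τ) = 0.370.
t = −τ ln(0.370) = 2777 × 0.9943 = 2761 yr.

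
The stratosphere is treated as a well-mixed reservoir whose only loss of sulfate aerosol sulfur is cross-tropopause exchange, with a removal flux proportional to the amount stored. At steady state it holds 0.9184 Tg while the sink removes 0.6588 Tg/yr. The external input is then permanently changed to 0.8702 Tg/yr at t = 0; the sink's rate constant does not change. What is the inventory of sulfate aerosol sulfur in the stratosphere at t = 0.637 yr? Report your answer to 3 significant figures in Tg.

τ = M₀/F₀ = 0.9184/0.6588 = 1.394 yr; rate constant k = 1/τ.
New steady state M_∞ = F₁/k = F₁·τ = 0.8702 × 1.394 = 1.2131 Tg.
M(t) = M_∞ + (M₀ − M_∞)·e^(−t/τ); t/τ = 0.637/1.394 = 0.4569, so e^(−t/τ) = 0.6332.
M(t) = 1.2131 − 0.2947 × 0.6332 = 1.0265 Tg.

1.03 Tg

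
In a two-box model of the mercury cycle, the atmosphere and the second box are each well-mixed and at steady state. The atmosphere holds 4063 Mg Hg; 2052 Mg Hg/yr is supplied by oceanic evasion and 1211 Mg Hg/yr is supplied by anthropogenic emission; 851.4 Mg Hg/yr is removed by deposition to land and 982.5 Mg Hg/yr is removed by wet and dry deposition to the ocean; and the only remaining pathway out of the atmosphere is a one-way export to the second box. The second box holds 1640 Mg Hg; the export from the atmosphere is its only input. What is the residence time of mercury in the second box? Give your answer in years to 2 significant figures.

1.1 yr

Balance the atmosphere: ΣF_in = 2052 + 1211 = 3263.0 Mg Hg/yr.
Export to the second box = ΣF_in − (851.4 + 982.5) = 1429.1 Mg Hg/yr.
At steady state the output of the second box equals its input, 1429.1 Mg Hg/yr.
τ = M / F = 1640 / 1429.1 = 1.148 yr.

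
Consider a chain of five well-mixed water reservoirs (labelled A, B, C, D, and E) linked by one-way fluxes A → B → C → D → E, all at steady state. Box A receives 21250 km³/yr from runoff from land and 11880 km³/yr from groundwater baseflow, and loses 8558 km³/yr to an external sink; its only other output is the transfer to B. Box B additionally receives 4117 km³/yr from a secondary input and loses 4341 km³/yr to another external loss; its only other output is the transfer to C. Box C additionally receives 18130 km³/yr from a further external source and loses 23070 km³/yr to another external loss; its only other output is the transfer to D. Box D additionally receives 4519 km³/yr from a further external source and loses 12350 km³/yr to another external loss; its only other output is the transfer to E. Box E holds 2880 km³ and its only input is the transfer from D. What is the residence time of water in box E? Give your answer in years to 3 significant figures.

Box A: F(A→B) = (21250 + 11880) − 8558 = 24572 km³/yr.
Box B: F(B→C) = (24572 + 4117) − 4341 = 24348 km³/yr.
Box C: F(C→D) = (24348 + 18130) − 23070 = 19408 km³/yr.
Box D: F(D→E) = (19408 + 4519) − 12350 = 11577 km³/yr.
Box E throughput = its input = 11577 km³/yr; τ = 2880 / 11577 = 0.2488 yr.

0.249 yr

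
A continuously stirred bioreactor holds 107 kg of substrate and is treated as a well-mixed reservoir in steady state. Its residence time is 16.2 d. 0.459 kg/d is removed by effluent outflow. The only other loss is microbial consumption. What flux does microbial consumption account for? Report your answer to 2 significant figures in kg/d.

6.1 kg/d

Total removal F = M/τ = 107 / 16.2 = 6.605 kg/d.
Microbial consumption = F − (0.459) = 6.605 − 0.4590 = 6.146 kg/d.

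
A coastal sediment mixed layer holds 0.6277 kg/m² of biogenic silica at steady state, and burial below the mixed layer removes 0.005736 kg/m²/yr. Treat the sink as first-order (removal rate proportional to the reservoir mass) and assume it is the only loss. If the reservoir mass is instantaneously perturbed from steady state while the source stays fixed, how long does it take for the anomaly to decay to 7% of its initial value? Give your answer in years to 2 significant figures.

290 yr

For a linear reservoir the anomaly decays as exp(−t/τ) with τ = M/F = 0.6277/0.005736 = 109.4 yr.
exp(−t/τ) = 0.07 ⇒ t = −τ ln(0.07) = 109.4 × 2.659 = 291.0 yr.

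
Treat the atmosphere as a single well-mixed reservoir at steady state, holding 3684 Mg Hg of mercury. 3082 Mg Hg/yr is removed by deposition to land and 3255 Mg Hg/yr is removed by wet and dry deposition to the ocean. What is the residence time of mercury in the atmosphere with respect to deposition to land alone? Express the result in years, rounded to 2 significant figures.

Residence time with respect to a single sink: τ = M / F_sink.
τ = 3684 / 3082 = 1.195 yr.

1.2 yr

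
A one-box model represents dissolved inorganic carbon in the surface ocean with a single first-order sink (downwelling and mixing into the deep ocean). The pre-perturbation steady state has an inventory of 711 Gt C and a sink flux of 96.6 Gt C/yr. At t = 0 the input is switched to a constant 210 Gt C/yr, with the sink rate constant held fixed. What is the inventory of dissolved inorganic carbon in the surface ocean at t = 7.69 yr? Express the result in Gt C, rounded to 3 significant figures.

1250 Gt C

The sink rate constant is k = F₀/M₀ = 96.6/711 = 0.1359 yr⁻¹.
Solving dM/dt = F₁ − kM with M(0) = M₀ gives M(t) = F₁/k + (M₀ − F₁/k)·e^(−kt).
F₁/k = 210/0.1359 = 1545.7 Gt C; kt = 0.1359 × 7.69 = 1.045, e^(−kt) = 0.3518.
M(7.69) = 1545.7 + (711 − 1545.7) × 0.3518 = 1545.7 − 293.6 = 1252.1 Gt C.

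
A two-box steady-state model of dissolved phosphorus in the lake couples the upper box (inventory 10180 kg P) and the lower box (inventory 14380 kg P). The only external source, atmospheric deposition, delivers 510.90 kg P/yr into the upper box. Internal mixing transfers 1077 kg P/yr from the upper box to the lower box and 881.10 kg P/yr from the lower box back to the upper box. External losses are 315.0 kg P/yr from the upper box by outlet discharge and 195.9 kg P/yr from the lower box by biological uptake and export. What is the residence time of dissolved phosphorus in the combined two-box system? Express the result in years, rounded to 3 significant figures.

48.1 yr

Treat the two boxes together as one reservoir: the mixing fluxes between them are internal recycling, so τ = ΣM / Σ(external losses).
M_total = 10180 + 14380 = 24560 kg P.
ΣF_external_out = 315.0 + 195.9 = 510.90 kg P/yr.
τ = M_total / ΣF_ext = 24560 / 510.90 = 48.07 yr.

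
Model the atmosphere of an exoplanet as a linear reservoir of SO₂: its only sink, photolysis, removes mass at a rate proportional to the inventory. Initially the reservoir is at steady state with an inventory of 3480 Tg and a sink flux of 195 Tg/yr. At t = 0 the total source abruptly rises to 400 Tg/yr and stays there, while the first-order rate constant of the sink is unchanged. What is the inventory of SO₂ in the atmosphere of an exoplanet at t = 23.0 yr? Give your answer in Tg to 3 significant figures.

τ = M₀/F₀ = 3480/195 = 17.85 yr; rate constant k = 1/τ.
New steady state M_∞ = F₁/k = F₁·τ = 400 × 17.85 = 7138.5 Tg.
M(t) = M_∞ + (M₀ − M_∞)·e^(−t/τ); t/τ = 23.0/17.85 = 1.289, so e^(−t/τ) = 0.2756.
M(t) = 7138.5 − 3658 × 0.2756 = 6130.2 Tg.

6130 Tg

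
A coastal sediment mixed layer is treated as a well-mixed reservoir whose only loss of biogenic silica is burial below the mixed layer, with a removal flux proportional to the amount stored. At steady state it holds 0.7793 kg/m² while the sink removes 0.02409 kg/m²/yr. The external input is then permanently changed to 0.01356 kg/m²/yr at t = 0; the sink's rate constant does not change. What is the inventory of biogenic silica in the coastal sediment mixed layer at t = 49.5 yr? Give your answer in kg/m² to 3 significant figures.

0.512 kg/m²

Residence time τ = M₀/F₀ = 32.35 yr. The eventual steady state is M_∞ = M₀·(F₁/F₀) = 0.7793 × 0.01356/0.02409 = 0.43866 kg/m².
The anomaly ΔM(t) = M(t) − M_∞ decays as ΔM₀·e^(−t/τ) with ΔM₀ = 0.7793 − 0.43866 = 0.3406 kg/m².
At t = 49.5 yr, e^(−t/τ) = e^(−1.530) = 0.2165, so ΔM = 0.07375 kg/m² and M = 0.43866 + 0.07375 = 0.51241 kg/m².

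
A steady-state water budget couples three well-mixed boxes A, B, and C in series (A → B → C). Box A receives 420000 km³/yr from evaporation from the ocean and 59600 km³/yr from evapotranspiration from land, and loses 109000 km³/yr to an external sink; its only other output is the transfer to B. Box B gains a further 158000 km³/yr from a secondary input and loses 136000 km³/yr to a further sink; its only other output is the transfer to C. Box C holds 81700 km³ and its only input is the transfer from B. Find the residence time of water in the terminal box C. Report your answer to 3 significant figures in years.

Box A: F(A→B) = (420000 + 59600) − 109000 = 370600 km³/yr.
Box B: F(B→C) = (370600 + 158000) − 136000 = 392600 km³/yr.
Box C throughput = its input = 392600 km³/yr; τ = 81700 / 392600 = 0.2081 yr.

0.208 yr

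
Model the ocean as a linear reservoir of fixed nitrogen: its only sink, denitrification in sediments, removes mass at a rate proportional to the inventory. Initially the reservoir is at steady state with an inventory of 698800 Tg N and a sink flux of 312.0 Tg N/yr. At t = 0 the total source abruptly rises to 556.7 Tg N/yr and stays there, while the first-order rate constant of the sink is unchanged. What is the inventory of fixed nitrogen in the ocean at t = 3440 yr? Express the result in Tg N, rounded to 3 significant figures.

1.13×10^6 Tg N

τ = M₀/F₀ = 698800/312.0 = 2240 yr; rate constant k = 1/τ.
New steady state M_∞ = F₁/k = F₁·τ = 556.7 × 2240 = 1.2469×10^6 Tg N.
M(t) = M_∞ + (M₀ − M_∞)·e^(−t/τ); t/τ = 3440/2240 = 1.536, so e^(−t/τ) = 0.2153.
M(t) = 1.2469×10^6 − 548100 × 0.2153 = 1.1289×10^6 Tg N.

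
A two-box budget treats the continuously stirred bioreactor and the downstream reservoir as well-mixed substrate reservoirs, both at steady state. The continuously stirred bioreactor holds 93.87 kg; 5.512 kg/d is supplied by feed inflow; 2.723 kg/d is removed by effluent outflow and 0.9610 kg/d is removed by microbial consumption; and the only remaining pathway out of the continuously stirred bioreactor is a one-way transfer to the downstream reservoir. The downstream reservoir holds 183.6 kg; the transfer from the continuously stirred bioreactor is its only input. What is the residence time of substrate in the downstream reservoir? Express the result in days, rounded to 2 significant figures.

100 d

Balance the continuously stirred bioreactor: ΣF_in = 5.5120 kg/d.
Transfer to the downstream reservoir = ΣF_in − (2.723 + 0.9610) = 1.8280 kg/d.
At steady state the output of the downstream reservoir equals its input, 1.8280 kg/d.
τ = M / F = 183.6 / 1.8280 = 100.4 d.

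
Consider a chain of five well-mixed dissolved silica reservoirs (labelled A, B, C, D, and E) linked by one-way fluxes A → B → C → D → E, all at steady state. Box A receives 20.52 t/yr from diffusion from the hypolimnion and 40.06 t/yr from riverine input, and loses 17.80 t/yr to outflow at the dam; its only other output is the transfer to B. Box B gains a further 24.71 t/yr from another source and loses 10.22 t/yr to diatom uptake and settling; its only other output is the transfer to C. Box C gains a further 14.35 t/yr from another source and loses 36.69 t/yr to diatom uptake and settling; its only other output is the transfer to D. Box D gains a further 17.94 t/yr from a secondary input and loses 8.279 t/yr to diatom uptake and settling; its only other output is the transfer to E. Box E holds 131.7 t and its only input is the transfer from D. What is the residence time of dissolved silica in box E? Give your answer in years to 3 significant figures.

2.95 yr

Box A: F(A→B) = (20.52 + 40.06) − 17.80 = 42.780 t/yr.
Box B: F(B→C) = (42.780 + 24.71) − 10.22 = 57.270 t/yr.
Box C: F(C→D) = (57.270 + 14.35) − 36.69 = 34.930 t/yr.
Box D: F(D→E) = (34.930 + 17.94) − 8.279 = 44.591 t/yr.
Box E throughput = its input = 44.591 t/yr; τ = 131.7 / 44.591 = 2.954 yr.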